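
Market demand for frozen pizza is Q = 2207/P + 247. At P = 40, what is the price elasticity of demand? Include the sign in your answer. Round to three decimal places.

-0.183

At P = 40, Q = 302.175.
dQ/dP = −2207/P² = -1.379.
ε = (dQ/dP)(P/Q) = (-1.379)(40/302.175).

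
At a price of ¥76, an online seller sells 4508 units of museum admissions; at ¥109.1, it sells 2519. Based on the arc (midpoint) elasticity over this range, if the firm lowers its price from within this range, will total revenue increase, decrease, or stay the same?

Arc ε = (-1989/33.1)(92.55/3513.5) ≈ -1.583.
|ε| = 1.58 > 1, so demand is elastic. A price cut therefore raises total revenue.

increase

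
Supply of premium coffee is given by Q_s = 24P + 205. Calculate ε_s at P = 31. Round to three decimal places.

At P = 31, Q_s = 949.
dQ_s/dP = 24.
ε_s = (dQ_s/dP)(P/Q_s) = (24)(31/949).

0.784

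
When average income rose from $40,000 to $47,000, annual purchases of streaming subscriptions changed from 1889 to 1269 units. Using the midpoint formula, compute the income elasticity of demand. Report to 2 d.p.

ΔQ = -620, ΔI = 7000. Midpoints: Ī = 43,500, Q̄ = 1579.0.
ε_I = (ΔQ/ΔI)(Ī/Q̄) = (-620/7000)(43500/1579.0).

-2.44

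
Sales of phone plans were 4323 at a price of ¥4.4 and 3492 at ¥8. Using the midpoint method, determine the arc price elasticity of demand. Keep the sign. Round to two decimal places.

-0.37

ΔQ = 3492 − 4323 = -831; ΔP = 8 − 4.4 = 3.6.
Midpoints: P̄ = 6.20, Q̄ = 3907.5.
ε = (ΔQ/ΔP)(P̄/Q̄) = (-831/3.6)(6.20/3907.5).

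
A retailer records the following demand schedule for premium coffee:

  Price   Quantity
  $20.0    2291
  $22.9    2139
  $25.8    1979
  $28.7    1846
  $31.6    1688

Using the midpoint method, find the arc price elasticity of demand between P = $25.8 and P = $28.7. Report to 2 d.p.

At P = 25.8, Q = 1979; at P = 28.7, Q = 1846.
ΔQ = -133, ΔP = 2.9. Midpoints: P̄ = 27.25, Q̄ = 1912.5.
ε = (ΔQ/ΔP)(P̄/Q̄) = (-133/2.9)(27.25/1912.5).

-0.65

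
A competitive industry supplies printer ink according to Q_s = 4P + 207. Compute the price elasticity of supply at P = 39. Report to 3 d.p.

0.430

At P = 39, Q_s = 363.
dQ_s/dP = 4.
ε_s = (dQ_s/dP)(P/Q_s) = (4)(39/363).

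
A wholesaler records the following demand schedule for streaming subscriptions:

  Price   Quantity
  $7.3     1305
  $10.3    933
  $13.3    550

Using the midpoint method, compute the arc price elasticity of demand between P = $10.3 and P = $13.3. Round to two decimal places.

-2.03

At P = 10.3, Q = 933; at P = 13.3, Q = 550.
ΔQ = -383, ΔP = 3.0. Midpoints: P̄ = 11.80, Q̄ = 741.5.
ε = (ΔQ/ΔP)(P̄/Q̄) = (-383/3.0)(11.80/741.5).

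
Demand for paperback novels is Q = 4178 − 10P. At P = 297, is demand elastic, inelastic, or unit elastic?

Q = 1208, dQ/dP = -10.
ε = (dQ/dP)(P/Q) ≈ -2.459.
|ε| = 2.46 > 1.

elastic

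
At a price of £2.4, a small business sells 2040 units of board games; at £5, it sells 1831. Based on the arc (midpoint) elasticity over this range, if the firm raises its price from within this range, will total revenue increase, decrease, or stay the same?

increase

Arc ε = (-209/2.6)(3.70/1935.5) ≈ -0.154.
|ε| = 0.15 < 1, so demand is inelastic. A price rise therefore raises total revenue.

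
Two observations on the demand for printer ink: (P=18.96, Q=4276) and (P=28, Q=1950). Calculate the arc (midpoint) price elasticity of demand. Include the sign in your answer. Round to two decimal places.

-1.94

ΔQ = 1950 − 4276 = -2326; ΔP = 28 − 18.96 = 9.04.
Midpoints: P̄ = 23.48, Q̄ = 3113.0.
ε = (ΔQ/ΔP)(P̄/Q̄) = (-2326/9.04)(23.48/3113.0).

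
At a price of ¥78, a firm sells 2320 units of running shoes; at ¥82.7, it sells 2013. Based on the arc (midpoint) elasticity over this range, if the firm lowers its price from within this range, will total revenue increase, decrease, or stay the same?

increase

Arc ε = (-307/4.7)(80.35/2166.5) ≈ -2.423.
|ε| = 2.42 > 1, so demand is elastic. A price cut therefore raises total revenue.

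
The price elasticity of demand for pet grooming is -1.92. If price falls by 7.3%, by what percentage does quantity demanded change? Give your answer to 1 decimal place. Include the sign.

%ΔQ ≈ ε × %ΔP = (-1.92)(-7.3%) = 14.02%.

14.0%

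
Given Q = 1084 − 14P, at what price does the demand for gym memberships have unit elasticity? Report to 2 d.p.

For linear demand Q = a − bP, ε = −bP/(a − bP). |ε| = 1 when bP = a − bP, i.e. P = a/(2b).
P = 1084/(2·14) = 1084/28 = 38.7143.

38.71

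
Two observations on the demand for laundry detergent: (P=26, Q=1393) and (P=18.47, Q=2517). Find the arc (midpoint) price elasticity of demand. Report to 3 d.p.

ΔQ = 2517 − 1393 = 1124; ΔP = 18.47 − 26 = -7.53.
Midpoints: P̄ = 22.23, Q̄ = 1955.0.
ε = (ΔQ/ΔP)(P̄/Q̄) = (1124/-7.53)(22.23/1955.0).

-1.698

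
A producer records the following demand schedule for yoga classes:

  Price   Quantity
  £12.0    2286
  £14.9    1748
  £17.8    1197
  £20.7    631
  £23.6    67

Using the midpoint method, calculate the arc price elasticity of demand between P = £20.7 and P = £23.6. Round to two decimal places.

-12.34

At P = 20.7, Q = 631; at P = 23.6, Q = 67.
ΔQ = -564, ΔP = 2.9. Midpoints: P̄ = 22.15, Q̄ = 349.0.
ε = (ΔQ/ΔP)(P̄/Q̄) = (-564/2.9)(22.15/349.0).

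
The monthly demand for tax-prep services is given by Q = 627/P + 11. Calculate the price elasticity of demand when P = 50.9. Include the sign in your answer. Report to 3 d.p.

-0.528

At P = 50.9, Q = 23.318.
dQ/dP = −627/P² = -0.242.
ε = (dQ/dP)(P/Q) = (-0.242)(50.9/23.318).
|ε| < 1, so demand is inelastic at this price.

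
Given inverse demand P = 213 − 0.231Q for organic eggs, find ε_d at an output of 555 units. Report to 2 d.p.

At Q = 555, P = 213 − 0.231(555) = 84.79.
dP/dQ = −0.231, so dQ/dP = 1/(−0.231) = -4.329.
ε = (dQ/dP)(P/Q) = (-4.329)(84.79/555).

-0.66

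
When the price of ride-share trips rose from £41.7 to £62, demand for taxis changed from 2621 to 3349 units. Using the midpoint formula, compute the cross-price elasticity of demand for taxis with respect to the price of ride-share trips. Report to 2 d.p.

ΔQ_x = 3349 − 2621 = 728; ΔP_y = 62 − 41.7 = 20.3.
Midpoints: P̄_y = 51.85, Q̄_x = 2985.0.
ε_xy = (ΔQ_x/ΔP_y)(P̄_y/Q̄_x) = (728/20.3)(51.85/2985.0).
ε_xy > 0, so the goods are substitutes.

0.62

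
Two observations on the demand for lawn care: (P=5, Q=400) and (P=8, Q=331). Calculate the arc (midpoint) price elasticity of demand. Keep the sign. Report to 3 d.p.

-0.409

ΔQ = 331 − 400 = -69; ΔP = 8 − 5 = 3.
Midpoints: P̄ = 6.50, Q̄ = 365.5.
ε = (ΔQ/ΔP)(P̄/Q̄) = (-69/3)(6.50/365.5).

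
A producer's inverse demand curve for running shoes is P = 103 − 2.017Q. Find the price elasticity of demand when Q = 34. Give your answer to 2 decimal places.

At Q = 34, P = 103 − 2.017(34) = 34.42.
dP/dQ = −2.017, so dQ/dP = 1/(−2.017) = -0.496.
ε = (dQ/dP)(P/Q) = (-0.496)(34.42/34).

-0.50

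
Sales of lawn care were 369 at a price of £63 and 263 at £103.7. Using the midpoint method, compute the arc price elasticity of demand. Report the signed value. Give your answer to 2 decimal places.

ΔQ = 263 − 369 = -106; ΔP = 103.7 − 63 = 40.7.
Midpoints: P̄ = 83.35, Q̄ = 316.0.
ε = (ΔQ/ΔP)(P̄/Q̄) = (-106/40.7)(83.35/316.0).

-0.69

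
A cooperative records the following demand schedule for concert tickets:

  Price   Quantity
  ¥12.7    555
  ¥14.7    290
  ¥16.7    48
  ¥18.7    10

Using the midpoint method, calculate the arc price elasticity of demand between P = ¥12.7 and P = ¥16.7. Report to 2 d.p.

-6.18

At P = 12.7, Q = 555; at P = 16.7, Q = 48.
ΔQ = -507, ΔP = 4.0. Midpoints: P̄ = 14.70, Q̄ = 301.5.
ε = (ΔQ/ΔP)(P̄/Q̄) = (-507/4.0)(14.70/301.5).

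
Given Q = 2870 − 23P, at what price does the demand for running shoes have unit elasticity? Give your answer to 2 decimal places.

For linear demand Q = a − bP, ε = −bP/(a − bP). |ε| = 1 when bP = a − bP, i.e. P = a/(2b).
P = 2870/(2·23) = 2870/46 = 62.3913.

62.39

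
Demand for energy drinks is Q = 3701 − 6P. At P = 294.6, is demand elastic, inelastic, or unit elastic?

inelastic

Q = 1933.400, dQ/dP = -6.
ε = (dQ/dP)(P/Q) ≈ -0.914.
|ε| = 0.91 < 1.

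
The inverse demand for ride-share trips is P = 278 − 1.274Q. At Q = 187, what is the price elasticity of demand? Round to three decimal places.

At Q = 187, P = 278 − 1.274(187) = 39.76.
dP/dQ = −1.274, so dQ/dP = 1/(−1.274) = -0.785.
ε = (dQ/dP)(P/Q) = (-0.785)(39.76/187).

-0.167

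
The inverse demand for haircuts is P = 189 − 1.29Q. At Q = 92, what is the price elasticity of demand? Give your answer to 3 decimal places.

-0.593

At Q = 92, P = 189 − 1.29(92) = 70.32.
dP/dQ = −1.29, so dQ/dP = 1/(−1.29) = -0.775.
ε = (dQ/dP)(P/Q) = (-0.775)(70.32/92).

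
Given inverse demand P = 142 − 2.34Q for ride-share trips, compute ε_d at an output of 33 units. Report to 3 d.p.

-0.839

At Q = 33, P = 142 − 2.34(33) = 64.78.
dP/dQ = −2.34, so dQ/dP = 1/(−2.34) = -0.427.
ε = (dQ/dP)(P/Q) = (-0.427)(64.78/33).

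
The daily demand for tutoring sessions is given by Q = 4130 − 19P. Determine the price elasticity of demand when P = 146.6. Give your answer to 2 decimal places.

At P = 146.6, Q = 1344.600.
dQ/dP = −19.
ε = (dQ/dP)(P/Q) = (-19)(146.6/1344.600).

-2.07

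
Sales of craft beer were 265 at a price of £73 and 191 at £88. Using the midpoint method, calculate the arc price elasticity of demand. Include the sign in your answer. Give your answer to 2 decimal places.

-1.74

ΔQ = 191 − 265 = -74; ΔP = 88 − 73 = 15.
Midpoints: P̄ = 80.50, Q̄ = 228.0.
ε = (ΔQ/ΔP)(P̄/Q̄) = (-74/15)(80.50/228.0).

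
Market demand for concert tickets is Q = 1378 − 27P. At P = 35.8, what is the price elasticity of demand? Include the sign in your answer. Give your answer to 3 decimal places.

At P = 35.8, Q = 411.400.
dQ/dP = −27.
ε = (dQ/dP)(P/Q) = (-27)(35.8/411.400).
|ε| > 1, so demand is elastic at this price.

-2.350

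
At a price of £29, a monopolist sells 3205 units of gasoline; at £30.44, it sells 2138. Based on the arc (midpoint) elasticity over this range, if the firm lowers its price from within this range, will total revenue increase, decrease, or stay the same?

increase

Arc ε = (-1067/1.44)(29.72/2671.5) ≈ -8.243.
|ε| = 8.24 > 1, so demand is elastic. A price cut therefore raises total revenue.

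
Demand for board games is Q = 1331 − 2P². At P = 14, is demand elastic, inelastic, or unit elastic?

Q = 939, dQ/dP = -56.
ε = (dQ/dP)(P/Q) ≈ -0.835.
|ε| = 0.83 < 1.

inelastic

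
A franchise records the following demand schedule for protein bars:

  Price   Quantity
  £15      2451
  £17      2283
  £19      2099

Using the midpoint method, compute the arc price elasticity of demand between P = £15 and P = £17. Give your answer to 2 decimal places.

-0.57

At P = 15, Q = 2451; at P = 17, Q = 2283.
ΔQ = -168, ΔP = 2. Midpoints: P̄ = 16.00, Q̄ = 2367.0.
ε = (ΔQ/ΔP)(P̄/Q̄) = (-168/2)(16.00/2367.0).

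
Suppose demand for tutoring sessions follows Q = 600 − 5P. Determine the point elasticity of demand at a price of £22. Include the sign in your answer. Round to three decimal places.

-0.224

At P = 22, Q = 490.
dQ/dP = −5.
ε = (dQ/dP)(P/Q) = (-5)(22/490).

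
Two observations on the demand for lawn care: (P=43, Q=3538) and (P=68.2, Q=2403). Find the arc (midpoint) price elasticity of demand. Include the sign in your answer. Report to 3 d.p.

-0.843

ΔQ = 2403 − 3538 = -1135; ΔP = 68.2 − 43 = 25.2.
Midpoints: P̄ = 55.60, Q̄ = 2970.5.
ε = (ΔQ/ΔP)(P̄/Q̄) = (-1135/25.2)(55.60/2970.5).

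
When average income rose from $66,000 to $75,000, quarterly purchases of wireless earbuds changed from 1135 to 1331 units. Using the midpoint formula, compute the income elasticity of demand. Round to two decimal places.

ΔQ = 196, ΔI = 9000. Midpoints: Ī = 70,500, Q̄ = 1233.0.
ε_I = (ΔQ/ΔI)(Ī/Q̄) = (196/9000)(70500/1233.0).

1.25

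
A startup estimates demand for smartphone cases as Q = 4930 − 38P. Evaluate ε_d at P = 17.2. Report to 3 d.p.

At P = 17.2, Q = 4276.400.
dQ/dP = −38.
ε = (dQ/dP)(P/Q) = (-38)(17.2/4276.400).
|ε| < 1, so demand is inelastic at this price.

-0.153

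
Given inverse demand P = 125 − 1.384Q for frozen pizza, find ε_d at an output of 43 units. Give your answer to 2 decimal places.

At Q = 43, P = 125 − 1.384(43) = 65.49.
dP/dQ = −1.384, so dQ/dP = 1/(−1.384) = -0.723.
ε = (dQ/dP)(P/Q) = (-0.723)(65.49/43).

-1.10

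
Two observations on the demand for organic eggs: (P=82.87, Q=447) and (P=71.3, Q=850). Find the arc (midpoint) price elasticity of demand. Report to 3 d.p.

-4.140

ΔQ = 850 − 447 = 403; ΔP = 71.3 − 82.87 = -11.57.
Midpoints: P̄ = 77.09, Q̄ = 648.5.
ε = (ΔQ/ΔP)(P̄/Q̄) = (403/-11.57)(77.09/648.5).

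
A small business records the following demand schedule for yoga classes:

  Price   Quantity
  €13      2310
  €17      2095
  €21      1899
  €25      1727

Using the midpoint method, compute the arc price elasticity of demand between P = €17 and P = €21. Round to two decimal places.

-0.47

At P = 17, Q = 2095; at P = 21, Q = 1899.
ΔQ = -196, ΔP = 4. Midpoints: P̄ = 19.00, Q̄ = 1997.0.
ε = (ΔQ/ΔP)(P̄/Q̄) = (-196/4)(19.00/1997.0).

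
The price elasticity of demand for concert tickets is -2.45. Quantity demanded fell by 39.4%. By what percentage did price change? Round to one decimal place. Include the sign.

%ΔP ≈ %ΔQ / ε = (-39.4%)/(-2.45) = 16.08%.

16.1%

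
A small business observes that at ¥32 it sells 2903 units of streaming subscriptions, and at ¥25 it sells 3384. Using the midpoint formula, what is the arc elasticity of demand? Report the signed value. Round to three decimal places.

-0.623

ΔQ = 3384 − 2903 = 481; ΔP = 25 − 32 = -7.
Midpoints: P̄ = 28.50, Q̄ = 3143.5.
ε = (ΔQ/ΔP)(P̄/Q̄) = (481/-7)(28.50/3143.5).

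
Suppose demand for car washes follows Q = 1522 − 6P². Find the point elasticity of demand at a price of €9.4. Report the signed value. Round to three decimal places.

-1.069

At P = 9.4, Q = 991.840.
dQ/dP = −12P = -112.800.
ε = (dQ/dP)(P/Q) = (-112.800)(9.4/991.840).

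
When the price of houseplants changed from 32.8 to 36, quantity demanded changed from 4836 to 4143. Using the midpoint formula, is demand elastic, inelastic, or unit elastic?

elastic

Arc ε ≈ -1.659.
|ε| = 1.66 > 1.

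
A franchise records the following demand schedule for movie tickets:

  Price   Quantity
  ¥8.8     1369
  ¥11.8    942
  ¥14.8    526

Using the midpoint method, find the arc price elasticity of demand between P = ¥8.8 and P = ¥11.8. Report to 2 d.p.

At P = 8.8, Q = 1369; at P = 11.8, Q = 942.
ΔQ = -427, ΔP = 3.0. Midpoints: P̄ = 10.30, Q̄ = 1155.5.
ε = (ΔQ/ΔP)(P̄/Q̄) = (-427/3.0)(10.30/1155.5).

-1.27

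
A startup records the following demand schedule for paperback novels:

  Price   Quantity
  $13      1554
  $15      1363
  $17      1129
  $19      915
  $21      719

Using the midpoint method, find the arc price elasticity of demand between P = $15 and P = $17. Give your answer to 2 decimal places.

At P = 15, Q = 1363; at P = 17, Q = 1129.
ΔQ = -234, ΔP = 2. Midpoints: P̄ = 16.00, Q̄ = 1246.0.
ε = (ΔQ/ΔP)(P̄/Q̄) = (-234/2)(16.00/1246.0).

-1.50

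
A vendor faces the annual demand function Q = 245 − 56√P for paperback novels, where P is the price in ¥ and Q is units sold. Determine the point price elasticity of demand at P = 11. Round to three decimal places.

At P = 11, Q = 59.269.
dQ/dP = −56/(2√P) = -8.442.
ε = (dQ/dP)(P/Q) = (-8.442)(11/59.269).
|ε| > 1, so demand is elastic at this price.

-1.567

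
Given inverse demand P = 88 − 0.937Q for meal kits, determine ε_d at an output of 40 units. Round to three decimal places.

At Q = 40, P = 88 − 0.937(40) = 50.52.
dP/dQ = −0.937, so dQ/dP = 1/(−0.937) = -1.067.
ε = (dQ/dP)(P/Q) = (-1.067)(50.52/40).

-1.348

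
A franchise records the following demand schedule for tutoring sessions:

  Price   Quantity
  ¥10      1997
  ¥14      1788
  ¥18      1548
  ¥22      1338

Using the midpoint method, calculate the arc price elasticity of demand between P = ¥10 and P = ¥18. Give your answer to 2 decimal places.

At P = 10, Q = 1997; at P = 18, Q = 1548.
ΔQ = -449, ΔP = 8. Midpoints: P̄ = 14.00, Q̄ = 1772.5.
ε = (ΔQ/ΔP)(P̄/Q̄) = (-449/8)(14.00/1772.5).

-0.44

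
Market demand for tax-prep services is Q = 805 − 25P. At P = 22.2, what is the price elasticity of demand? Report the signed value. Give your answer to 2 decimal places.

At P = 22.2, Q = 250.
dQ/dP = −25.
ε = (dQ/dP)(P/Q) = (-25)(22.2/250).

-2.22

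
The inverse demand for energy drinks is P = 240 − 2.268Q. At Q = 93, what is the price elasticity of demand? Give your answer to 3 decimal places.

-0.138

At Q = 93, P = 240 − 2.268(93) = 29.08.
dP/dQ = −2.268, so dQ/dP = 1/(−2.268) = -0.441.
ε = (dQ/dP)(P/Q) = (-0.441)(29.08/93).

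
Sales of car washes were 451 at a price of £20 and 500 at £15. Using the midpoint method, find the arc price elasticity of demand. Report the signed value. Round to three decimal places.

-0.361

ΔQ = 500 − 451 = 49; ΔP = 15 − 20 = -5.
Midpoints: P̄ = 17.50, Q̄ = 475.5.
ε = (ΔQ/ΔP)(P̄/Q̄) = (49/-5)(17.50/475.5).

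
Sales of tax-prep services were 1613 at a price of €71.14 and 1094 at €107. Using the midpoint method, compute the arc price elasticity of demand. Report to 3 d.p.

-0.952

ΔQ = 1094 − 1613 = -519; ΔP = 107 − 71.14 = 35.86.
Midpoints: P̄ = 89.07, Q̄ = 1353.5.
ε = (ΔQ/ΔP)(P̄/Q̄) = (-519/35.86)(89.07/1353.5).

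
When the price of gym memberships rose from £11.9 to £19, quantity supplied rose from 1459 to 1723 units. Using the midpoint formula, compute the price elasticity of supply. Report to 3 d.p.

ΔQ = 1723 − 1459 = 264; ΔP = 19 − 11.9 = 7.1.
Midpoints: P̄ = 15.45, Q̄ = 1591.0.
ε_s = (ΔQ/ΔP)(P̄/Q̄) = (264/7.1)(15.45/1591.0).

0.361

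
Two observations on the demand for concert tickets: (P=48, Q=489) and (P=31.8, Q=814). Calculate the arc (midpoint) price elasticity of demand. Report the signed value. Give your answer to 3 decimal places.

ΔQ = 814 − 489 = 325; ΔP = 31.8 − 48 = -16.2.
Midpoints: P̄ = 39.90, Q̄ = 651.5.
ε = (ΔQ/ΔP)(P̄/Q̄) = (325/-16.2)(39.90/651.5).

-1.229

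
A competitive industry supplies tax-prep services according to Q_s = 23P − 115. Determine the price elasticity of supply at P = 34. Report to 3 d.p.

1.172

At P = 34, Q_s = 667.
dQ_s/dP = 23.
ε_s = (dQ_s/dP)(P/Q_s) = (23)(34/667).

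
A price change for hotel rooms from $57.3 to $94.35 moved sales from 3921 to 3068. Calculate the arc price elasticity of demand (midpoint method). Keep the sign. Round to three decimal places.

ΔQ = 3068 − 3921 = -853; ΔP = 94.35 − 57.3 = 37.05.
Midpoints: P̄ = 75.82, Q̄ = 3494.5.
ε = (ΔQ/ΔP)(P̄/Q̄) = (-853/37.05)(75.82/3494.5).

-0.500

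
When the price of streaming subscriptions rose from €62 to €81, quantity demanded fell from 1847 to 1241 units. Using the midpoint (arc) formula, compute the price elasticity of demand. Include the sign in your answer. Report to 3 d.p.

-1.477

ΔQ = 1241 − 1847 = -606; ΔP = 81 − 62 = 19.
Midpoints: P̄ = 71.50, Q̄ = 1544.0.
ε = (ΔQ/ΔP)(P̄/Q̄) = (-606/19)(71.50/1544.0).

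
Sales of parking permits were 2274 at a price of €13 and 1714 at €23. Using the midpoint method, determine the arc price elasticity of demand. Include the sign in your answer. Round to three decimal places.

-0.506

ΔQ = 1714 − 2274 = -560; ΔP = 23 − 13 = 10.
Midpoints: P̄ = 18.00, Q̄ = 1994.0.
ε = (ΔQ/ΔP)(P̄/Q̄) = (-560/10)(18.00/1994.0).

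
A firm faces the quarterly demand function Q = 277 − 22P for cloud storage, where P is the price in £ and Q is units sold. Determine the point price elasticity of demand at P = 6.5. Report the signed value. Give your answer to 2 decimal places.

-1.07

At P = 6.5, Q = 134.
dQ/dP = −22.
ε = (dQ/dP)(P/Q) = (-22)(6.5/134).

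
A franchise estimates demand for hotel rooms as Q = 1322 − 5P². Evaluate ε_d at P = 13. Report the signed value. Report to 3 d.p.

-3.543

At P = 13, Q = 477.
dQ/dP = −10P = -130.
ε = (dQ/dP)(P/Q) = (-130)(13/477).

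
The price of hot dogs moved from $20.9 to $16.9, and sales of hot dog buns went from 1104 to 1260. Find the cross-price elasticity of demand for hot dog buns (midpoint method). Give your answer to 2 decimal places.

-0.62

ΔQ_x = 1260 − 1104 = 156; ΔP_y = 16.9 − 20.9 = -4.
Midpoints: P̄_y = 18.90, Q̄_x = 1182.0.
ε_xy = (ΔQ_x/ΔP_y)(P̄_y/Q̄_x) = (156/-4)(18.90/1182.0).
ε_xy < 0, so the goods are complements.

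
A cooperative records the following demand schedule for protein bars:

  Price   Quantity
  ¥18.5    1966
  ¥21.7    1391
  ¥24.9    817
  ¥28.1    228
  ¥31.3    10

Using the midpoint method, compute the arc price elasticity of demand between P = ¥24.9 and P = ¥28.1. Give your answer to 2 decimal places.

-9.34

At P = 24.9, Q = 817; at P = 28.1, Q = 228.
ΔQ = -589, ΔP = 3.2. Midpoints: P̄ = 26.50, Q̄ = 522.5.
ε = (ΔQ/ΔP)(P̄/Q̄) = (-589/3.2)(26.50/522.5).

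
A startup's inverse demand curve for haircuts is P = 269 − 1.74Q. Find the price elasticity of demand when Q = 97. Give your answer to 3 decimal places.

-0.594

At Q = 97, P = 269 − 1.74(97) = 100.22.
dP/dQ = −1.74, so dQ/dP = 1/(−1.74) = -0.575.
ε = (dQ/dP)(P/Q) = (-0.575)(100.22/97).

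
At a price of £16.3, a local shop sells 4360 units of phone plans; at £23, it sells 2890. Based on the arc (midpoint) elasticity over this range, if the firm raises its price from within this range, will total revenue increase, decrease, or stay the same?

decrease

Arc ε = (-1470/6.7)(19.65/3625.0) ≈ -1.189.
|ε| = 1.19 > 1, so demand is elastic. A price rise therefore reduces total revenue.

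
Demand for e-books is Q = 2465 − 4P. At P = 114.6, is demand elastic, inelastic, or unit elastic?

Q = 2006.600, dQ/dP = -4.
ε = (dQ/dP)(P/Q) ≈ -0.228.
|ε| = 0.23 < 1.

inelastic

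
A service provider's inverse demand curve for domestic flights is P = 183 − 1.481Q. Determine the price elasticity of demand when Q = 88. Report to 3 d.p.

-0.404

At Q = 88, P = 183 − 1.481(88) = 52.67.
dP/dQ = −1.481, so dQ/dP = 1/(−1.481) = -0.675.
ε = (dQ/dP)(P/Q) = (-0.675)(52.67/88).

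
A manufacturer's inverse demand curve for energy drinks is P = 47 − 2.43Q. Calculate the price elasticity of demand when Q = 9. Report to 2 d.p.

-1.15

At Q = 9, P = 47 − 2.43(9) = 25.13.
dP/dQ = −2.43, so dQ/dP = 1/(−2.43) = -0.412.
ε = (dQ/dP)(P/Q) = (-0.412)(25.13/9).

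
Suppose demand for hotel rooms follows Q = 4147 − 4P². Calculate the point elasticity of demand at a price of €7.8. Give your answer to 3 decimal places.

-0.125

At P = 7.8, Q = 3903.640.
dQ/dP = −8P = -62.400.
ε = (dQ/dP)(P/Q) = (-62.400)(7.8/3903.640).
|ε| < 1, so demand is inelastic at this price.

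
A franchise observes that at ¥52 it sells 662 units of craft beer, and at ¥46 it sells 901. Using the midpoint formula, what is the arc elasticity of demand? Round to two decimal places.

-2.50

ΔQ = 901 − 662 = 239; ΔP = 46 − 52 = -6.
Midpoints: P̄ = 49.00, Q̄ = 781.5.
ε = (ΔQ/ΔP)(P̄/Q̄) = (239/-6)(49.00/781.5).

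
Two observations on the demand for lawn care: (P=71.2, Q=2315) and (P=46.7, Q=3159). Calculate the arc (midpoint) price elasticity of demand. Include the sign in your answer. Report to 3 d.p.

-0.742

ΔQ = 3159 − 2315 = 844; ΔP = 46.7 − 71.2 = -24.5.
Midpoints: P̄ = 58.95, Q̄ = 2737.0.
ε = (ΔQ/ΔP)(P̄/Q̄) = (844/-24.5)(58.95/2737.0).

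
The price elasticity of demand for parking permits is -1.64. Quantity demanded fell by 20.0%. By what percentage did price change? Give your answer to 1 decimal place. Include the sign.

12.2%

%ΔP ≈ %ΔQ / ε = (-20.0%)/(-1.64) = 12.20%.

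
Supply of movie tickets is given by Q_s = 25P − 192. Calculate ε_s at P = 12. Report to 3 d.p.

At P = 12, Q_s = 108.
dQ_s/dP = 25.
ε_s = (dQ_s/dP)(P/Q_s) = (25)(12/108).

2.778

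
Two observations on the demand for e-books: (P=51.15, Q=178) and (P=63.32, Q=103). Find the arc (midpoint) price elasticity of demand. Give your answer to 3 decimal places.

-2.510

ΔQ = 103 − 178 = -75; ΔP = 63.32 − 51.15 = 12.17.
Midpoints: P̄ = 57.23, Q̄ = 140.5.
ε = (ΔQ/ΔP)(P̄/Q̄) = (-75/12.17)(57.23/140.5).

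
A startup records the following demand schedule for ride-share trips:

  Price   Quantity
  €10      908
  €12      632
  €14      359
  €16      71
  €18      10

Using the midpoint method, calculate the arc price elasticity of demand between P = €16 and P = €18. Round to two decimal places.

-12.80

At P = 16, Q = 71; at P = 18, Q = 10.
ΔQ = -61, ΔP = 2. Midpoints: P̄ = 17.00, Q̄ = 40.5.
ε = (ΔQ/ΔP)(P̄/Q̄) = (-61/2)(17.00/40.5).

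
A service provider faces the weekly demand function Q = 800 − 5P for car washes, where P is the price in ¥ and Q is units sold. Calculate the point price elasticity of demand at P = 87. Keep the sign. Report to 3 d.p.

-1.192

At P = 87, Q = 365.
dQ/dP = −5.
ε = (dQ/dP)(P/Q) = (-5)(87/365).
|ε| > 1, so demand is elastic at this price.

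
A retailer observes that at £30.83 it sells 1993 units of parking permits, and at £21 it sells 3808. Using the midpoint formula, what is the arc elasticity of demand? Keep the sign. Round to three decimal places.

-1.650

ΔQ = 3808 − 1993 = 1815; ΔP = 21 − 30.83 = -9.83.
Midpoints: P̄ = 25.91, Q̄ = 2900.5.
ε = (ΔQ/ΔP)(P̄/Q̄) = (1815/-9.83)(25.91/2900.5).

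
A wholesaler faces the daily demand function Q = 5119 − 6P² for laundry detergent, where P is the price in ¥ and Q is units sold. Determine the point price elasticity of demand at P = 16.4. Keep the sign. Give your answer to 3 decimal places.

At P = 16.4, Q = 3505.240.
dQ/dP = −12P = -196.800.
ε = (dQ/dP)(P/Q) = (-196.800)(16.4/3505.240).
|ε| < 1, so demand is inelastic at this price.

-0.921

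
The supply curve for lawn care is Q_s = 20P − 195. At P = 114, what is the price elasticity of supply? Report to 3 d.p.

At P = 114, Q_s = 2085.
dQ_s/dP = 20.
ε_s = (dQ_s/dP)(P/Q_s) = (20)(114/2085).

1.094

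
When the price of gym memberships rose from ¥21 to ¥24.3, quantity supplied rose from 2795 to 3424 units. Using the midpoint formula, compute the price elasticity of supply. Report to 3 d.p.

ΔQ = 3424 − 2795 = 629; ΔP = 24.3 − 21 = 3.3.
Midpoints: P̄ = 22.65, Q̄ = 3109.5.
ε_s = (ΔQ/ΔP)(P̄/Q̄) = (629/3.3)(22.65/3109.5).

1.388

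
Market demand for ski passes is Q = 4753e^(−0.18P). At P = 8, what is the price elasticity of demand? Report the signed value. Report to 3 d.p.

-1.440

At P = 8, Q = 1126.118.
dQ/dP = −0.18·4753e^(−0.18P) = −0.18Q = -202.701.
ε = (dQ/dP)(P/Q) = (-202.701)(8/1126.118).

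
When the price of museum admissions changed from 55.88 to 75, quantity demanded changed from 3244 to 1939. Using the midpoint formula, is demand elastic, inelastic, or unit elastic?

Arc ε ≈ -1.724.
|ε| = 1.72 > 1.

elastic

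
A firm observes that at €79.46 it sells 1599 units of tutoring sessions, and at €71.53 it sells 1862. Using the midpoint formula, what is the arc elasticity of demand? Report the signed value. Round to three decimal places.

ΔQ = 1862 − 1599 = 263; ΔP = 71.53 − 79.46 = -7.93.
Midpoints: P̄ = 75.50, Q̄ = 1730.5.
ε = (ΔQ/ΔP)(P̄/Q̄) = (263/-7.93)(75.50/1730.5).

-1.447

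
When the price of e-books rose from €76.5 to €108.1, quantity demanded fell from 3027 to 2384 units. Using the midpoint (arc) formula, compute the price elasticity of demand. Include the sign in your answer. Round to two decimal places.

-0.69

ΔQ = 2384 − 3027 = -643; ΔP = 108.1 − 76.5 = 31.6.
Midpoints: P̄ = 92.30, Q̄ = 2705.5.
ε = (ΔQ/ΔP)(P̄/Q̄) = (-643/31.6)(92.30/2705.5).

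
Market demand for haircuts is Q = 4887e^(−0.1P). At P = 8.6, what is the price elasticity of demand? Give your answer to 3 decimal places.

-0.860

At P = 8.6, Q = 2067.993.
dQ/dP = −0.1·4887e^(−0.1P) = −0.1Q = -206.799.
ε = (dQ/dP)(P/Q) = (-206.799)(8.6/2067.993).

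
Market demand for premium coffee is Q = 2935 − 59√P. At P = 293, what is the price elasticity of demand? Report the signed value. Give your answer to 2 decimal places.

At P = 293, Q = 1925.083.
dQ/dP = −59/(2√P) = -1.723.
ε = (dQ/dP)(P/Q) = (-1.723)(293/1925.083).

-0.26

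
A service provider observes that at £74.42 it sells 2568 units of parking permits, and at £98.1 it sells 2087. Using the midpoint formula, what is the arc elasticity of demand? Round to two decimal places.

ΔQ = 2087 − 2568 = -481; ΔP = 98.1 − 74.42 = 23.68.
Midpoints: P̄ = 86.26, Q̄ = 2327.5.
ε = (ΔQ/ΔP)(P̄/Q̄) = (-481/23.68)(86.26/2327.5).

-0.75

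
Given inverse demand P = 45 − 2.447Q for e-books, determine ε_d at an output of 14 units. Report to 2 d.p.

-0.31

At Q = 14, P = 45 − 2.447(14) = 10.74.
dP/dQ = −2.447, so dQ/dP = 1/(−2.447) = -0.409.
ε = (dQ/dP)(P/Q) = (-0.409)(10.74/14).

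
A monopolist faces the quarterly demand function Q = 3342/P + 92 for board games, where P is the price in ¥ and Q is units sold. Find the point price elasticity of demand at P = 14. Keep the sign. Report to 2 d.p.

-0.72

At P = 14, Q = 330.714.
dQ/dP = −3342/P² = -17.051.
ε = (dQ/dP)(P/Q) = (-17.051)(14/330.714).
|ε| < 1, so demand is inelastic at this price.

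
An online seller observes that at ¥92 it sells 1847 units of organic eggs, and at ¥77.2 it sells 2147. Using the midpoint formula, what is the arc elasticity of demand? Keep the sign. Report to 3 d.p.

ΔQ = 2147 − 1847 = 300; ΔP = 77.2 − 92 = -14.8.
Midpoints: P̄ = 84.60, Q̄ = 1997.0.
ε = (ΔQ/ΔP)(P̄/Q̄) = (300/-14.8)(84.60/1997.0).

-0.859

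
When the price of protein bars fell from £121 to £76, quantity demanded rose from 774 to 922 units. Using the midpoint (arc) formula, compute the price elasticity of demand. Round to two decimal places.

-0.38

ΔQ = 922 − 774 = 148; ΔP = 76 − 121 = -45.
Midpoints: P̄ = 98.50, Q̄ = 848.0.
ε = (ΔQ/ΔP)(P̄/Q̄) = (148/-45)(98.50/848.0).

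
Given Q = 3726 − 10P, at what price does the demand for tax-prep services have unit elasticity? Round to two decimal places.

For linear demand Q = a − bP, ε = −bP/(a − bP). |ε| = 1 when bP = a − bP, i.e. P = a/(2b).
P = 3726/(2·10) = 3726/20 = 186.3000.

186.30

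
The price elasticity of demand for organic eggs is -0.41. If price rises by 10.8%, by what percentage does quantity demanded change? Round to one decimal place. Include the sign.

%ΔQ ≈ ε × %ΔP = (-0.41)(10.8%) = -4.43%.

-4.4%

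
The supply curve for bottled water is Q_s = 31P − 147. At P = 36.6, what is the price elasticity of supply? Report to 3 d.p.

1.149

At P = 36.6, Q_s = 987.60.
dQ_s/dP = 31.
ε_s = (dQ_s/dP)(P/Q_s) = (31)(36.6/987.60).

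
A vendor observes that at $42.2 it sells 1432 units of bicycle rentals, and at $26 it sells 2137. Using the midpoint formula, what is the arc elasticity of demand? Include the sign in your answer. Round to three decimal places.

-0.832

ΔQ = 2137 − 1432 = 705; ΔP = 26 − 42.2 = -16.2.
Midpoints: P̄ = 34.10, Q̄ = 1784.5.
ε = (ΔQ/ΔP)(P̄/Q̄) = (705/-16.2)(34.10/1784.5).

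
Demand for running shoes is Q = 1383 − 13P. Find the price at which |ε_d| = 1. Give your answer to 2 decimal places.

53.19

For linear demand Q = a − bP, ε = −bP/(a − bP). |ε| = 1 when bP = a − bP, i.e. P = a/(2b).
P = 1383/(2·13) = 1383/26 = 53.1923.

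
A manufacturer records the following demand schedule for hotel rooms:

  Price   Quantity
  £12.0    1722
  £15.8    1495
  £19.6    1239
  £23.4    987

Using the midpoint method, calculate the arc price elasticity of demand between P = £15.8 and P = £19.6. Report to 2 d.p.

-0.87

At P = 15.8, Q = 1495; at P = 19.6, Q = 1239.
ΔQ = -256, ΔP = 3.8. Midpoints: P̄ = 17.70, Q̄ = 1367.0.
ε = (ΔQ/ΔP)(P̄/Q̄) = (-256/3.8)(17.70/1367.0).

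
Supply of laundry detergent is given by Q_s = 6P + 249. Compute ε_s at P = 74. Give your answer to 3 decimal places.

At P = 74, Q_s = 693.
dQ_s/dP = 6.
ε_s = (dQ_s/dP)(P/Q_s) = (6)(74/693).

0.641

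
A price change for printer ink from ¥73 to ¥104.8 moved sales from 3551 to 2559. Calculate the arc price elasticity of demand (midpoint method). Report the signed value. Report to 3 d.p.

ΔQ = 2559 − 3551 = -992; ΔP = 104.8 − 73 = 31.8.
Midpoints: P̄ = 88.90, Q̄ = 3055.0.
ε = (ΔQ/ΔP)(P̄/Q̄) = (-992/31.8)(88.90/3055.0).

-0.908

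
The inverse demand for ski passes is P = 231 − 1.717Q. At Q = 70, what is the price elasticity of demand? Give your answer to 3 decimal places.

-0.922

At Q = 70, P = 231 − 1.717(70) = 110.81.
dP/dQ = −1.717, so dQ/dP = 1/(−1.717) = -0.582.
ε = (dQ/dP)(P/Q) = (-0.582)(110.81/70).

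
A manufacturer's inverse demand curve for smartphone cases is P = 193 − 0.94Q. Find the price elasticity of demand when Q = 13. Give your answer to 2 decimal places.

-14.79

At Q = 13, P = 193 − 0.94(13) = 180.78.
dP/dQ = −0.94, so dQ/dP = 1/(−0.94) = -1.064.
ε = (dQ/dP)(P/Q) = (-1.064)(180.78/13).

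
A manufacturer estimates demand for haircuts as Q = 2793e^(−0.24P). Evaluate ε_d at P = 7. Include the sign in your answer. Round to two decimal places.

-1.68

At P = 7, Q = 520.543.
dQ/dP = −0.24·2793e^(−0.24P) = −0.24Q = -124.930.
ε = (dQ/dP)(P/Q) = (-124.930)(7/520.543).
|ε| > 1, so demand is elastic at this price.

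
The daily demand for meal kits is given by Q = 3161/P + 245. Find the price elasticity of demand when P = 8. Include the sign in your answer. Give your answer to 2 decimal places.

At P = 8, Q = 640.125.
dQ/dP = −3161/P² = -49.391.
ε = (dQ/dP)(P/Q) = (-49.391)(8/640.125).

-0.62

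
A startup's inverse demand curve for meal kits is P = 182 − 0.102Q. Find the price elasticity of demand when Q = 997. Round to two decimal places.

At Q = 997, P = 182 − 0.102(997) = 80.31.
dP/dQ = −0.102, so dQ/dP = 1/(−0.102) = -9.804.
ε = (dQ/dP)(P/Q) = (-9.804)(80.31/997).

-0.79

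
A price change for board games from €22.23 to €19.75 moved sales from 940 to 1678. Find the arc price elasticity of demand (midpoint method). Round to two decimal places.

-4.77

ΔQ = 1678 − 940 = 738; ΔP = 19.75 − 22.23 = -2.48.
Midpoints: P̄ = 20.99, Q̄ = 1309.0.
ε = (ΔQ/ΔP)(P̄/Q̄) = (738/-2.48)(20.99/1309.0).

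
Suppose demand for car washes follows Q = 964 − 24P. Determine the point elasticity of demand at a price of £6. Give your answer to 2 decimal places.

At P = 6, Q = 820.
dQ/dP = −24.
ε = (dQ/dP)(P/Q) = (-24)(6/820).

-0.18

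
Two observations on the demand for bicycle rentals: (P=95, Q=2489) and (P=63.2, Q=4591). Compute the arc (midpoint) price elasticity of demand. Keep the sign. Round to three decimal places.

ΔQ = 4591 − 2489 = 2102; ΔP = 63.2 − 95 = -31.8.
Midpoints: P̄ = 79.10, Q̄ = 3540.0.
ε = (ΔQ/ΔP)(P̄/Q̄) = (2102/-31.8)(79.10/3540.0).

-1.477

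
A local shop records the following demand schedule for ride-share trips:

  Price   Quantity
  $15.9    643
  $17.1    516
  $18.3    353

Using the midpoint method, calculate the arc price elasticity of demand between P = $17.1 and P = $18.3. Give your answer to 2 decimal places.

-5.53

At P = 17.1, Q = 516; at P = 18.3, Q = 353.
ΔQ = -163, ΔP = 1.2. Midpoints: P̄ = 17.70, Q̄ = 434.5.
ε = (ΔQ/ΔP)(P̄/Q̄) = (-163/1.2)(17.70/434.5).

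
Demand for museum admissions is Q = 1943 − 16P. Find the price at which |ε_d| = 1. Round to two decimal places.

For linear demand Q = a − bP, ε = −bP/(a − bP). |ε| = 1 when bP = a − bP, i.e. P = a/(2b).
P = 1943/(2·16) = 1943/32 = 60.7188.

60.72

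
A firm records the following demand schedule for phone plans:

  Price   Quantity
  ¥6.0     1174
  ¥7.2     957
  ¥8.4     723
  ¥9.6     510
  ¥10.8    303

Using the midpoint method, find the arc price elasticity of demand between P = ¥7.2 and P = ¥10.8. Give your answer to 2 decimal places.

At P = 7.2, Q = 957; at P = 10.8, Q = 303.
ΔQ = -654, ΔP = 3.6. Midpoints: P̄ = 9.00, Q̄ = 630.0.
ε = (ΔQ/ΔP)(P̄/Q̄) = (-654/3.6)(9.00/630.0).

-2.60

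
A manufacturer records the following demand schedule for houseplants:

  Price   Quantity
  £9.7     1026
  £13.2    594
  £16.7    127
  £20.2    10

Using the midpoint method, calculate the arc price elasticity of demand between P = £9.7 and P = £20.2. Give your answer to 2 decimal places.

-2.79

At P = 9.7, Q = 1026; at P = 20.2, Q = 10.
ΔQ = -1016, ΔP = 10.5. Midpoints: P̄ = 14.95, Q̄ = 518.0.
ε = (ΔQ/ΔP)(P̄/Q̄) = (-1016/10.5)(14.95/518.0).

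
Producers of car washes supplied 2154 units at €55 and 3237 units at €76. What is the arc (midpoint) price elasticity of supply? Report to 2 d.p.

1.25

ΔQ = 3237 − 2154 = 1083; ΔP = 76 − 55 = 21.
Midpoints: P̄ = 65.50, Q̄ = 2695.5.
ε_s = (ΔQ/ΔP)(P̄/Q̄) = (1083/21)(65.50/2695.5).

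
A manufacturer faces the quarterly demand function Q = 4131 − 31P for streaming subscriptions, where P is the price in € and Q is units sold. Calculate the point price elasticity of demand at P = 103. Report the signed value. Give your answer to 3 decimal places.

At P = 103, Q = 938.
dQ/dP = −31.
ε = (dQ/dP)(P/Q) = (-31)(103/938).

-3.404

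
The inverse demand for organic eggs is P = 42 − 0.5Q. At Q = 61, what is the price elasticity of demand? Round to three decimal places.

-0.377

At Q = 61, P = 42 − 0.5(61) = 11.50.
dP/dQ = −0.5, so dQ/dP = 1/(−0.5) = -2.000.
ε = (dQ/dP)(P/Q) = (-2.000)(11.50/61).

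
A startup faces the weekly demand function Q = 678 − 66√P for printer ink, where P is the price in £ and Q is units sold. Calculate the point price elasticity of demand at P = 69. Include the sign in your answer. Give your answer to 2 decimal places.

-2.11

At P = 69, Q = 129.763.
dQ/dP = −66/(2√P) = -3.973.
ε = (dQ/dP)(P/Q) = (-3.973)(69/129.763).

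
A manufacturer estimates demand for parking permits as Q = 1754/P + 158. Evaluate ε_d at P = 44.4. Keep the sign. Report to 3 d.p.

At P = 44.4, Q = 197.505.
dQ/dP = −1754/P² = -0.890.
ε = (dQ/dP)(P/Q) = (-0.890)(44.4/197.505).

-0.200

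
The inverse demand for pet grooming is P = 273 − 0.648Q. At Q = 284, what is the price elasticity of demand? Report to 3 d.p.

-0.483

At Q = 284, P = 273 − 0.648(284) = 88.97.
dP/dQ = −0.648, so dQ/dP = 1/(−0.648) = -1.543.
ε = (dQ/dP)(P/Q) = (-1.543)(88.97/284).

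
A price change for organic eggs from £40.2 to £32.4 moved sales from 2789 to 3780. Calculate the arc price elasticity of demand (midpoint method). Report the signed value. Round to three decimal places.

-1.404

ΔQ = 3780 − 2789 = 991; ΔP = 32.4 − 40.2 = -7.8.
Midpoints: P̄ = 36.30, Q̄ = 3284.5.
ε = (ΔQ/ΔP)(P̄/Q̄) = (991/-7.8)(36.30/3284.5).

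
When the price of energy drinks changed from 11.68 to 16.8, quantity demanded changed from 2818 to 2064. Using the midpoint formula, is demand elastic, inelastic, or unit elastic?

Arc ε ≈ -0.859.
|ε| = 0.86 < 1.

inelastic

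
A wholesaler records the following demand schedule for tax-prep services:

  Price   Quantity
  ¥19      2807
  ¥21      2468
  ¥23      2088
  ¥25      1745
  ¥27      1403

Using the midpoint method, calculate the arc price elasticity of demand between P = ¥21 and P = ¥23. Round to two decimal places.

-1.83

At P = 21, Q = 2468; at P = 23, Q = 2088.
ΔQ = -380, ΔP = 2. Midpoints: P̄ = 22.00, Q̄ = 2278.0.
ε = (ΔQ/ΔP)(P̄/Q̄) = (-380/2)(22.00/2278.0).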